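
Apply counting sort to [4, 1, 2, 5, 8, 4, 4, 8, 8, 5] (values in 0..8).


Count array: [0, 1, 1, 0, 3, 2, 0, 0, 3]
Reconstruct: [1, 2, 4, 4, 4, 5, 5, 8, 8, 8]


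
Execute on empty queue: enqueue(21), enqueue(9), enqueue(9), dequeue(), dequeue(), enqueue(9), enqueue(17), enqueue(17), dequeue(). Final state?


enqueue(21) -> [21]
enqueue(9) -> [21, 9]
enqueue(9) -> [21, 9, 9]
dequeue() returns 21 -> [9, 9]
dequeue() returns 9 -> [9]
enqueue(9) -> [9, 9]
enqueue(17) -> [9, 9, 17]
enqueue(17) -> [9, 9, 17, 17]
dequeue() returns 9 -> [9, 17, 17]
Final queue (front to back): [9, 17, 17]


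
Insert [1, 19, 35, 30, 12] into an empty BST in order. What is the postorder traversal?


Root = 1; build tree by BST insertion.
Postorder traversal: [12, 30, 35, 19, 1]


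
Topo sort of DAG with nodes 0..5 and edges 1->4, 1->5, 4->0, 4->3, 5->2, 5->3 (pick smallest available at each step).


Kahn's algorithm, process smallest node first
Order: [1, 4, 0, 5, 2, 3]


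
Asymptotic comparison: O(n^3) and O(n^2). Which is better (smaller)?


quadratic grows slower than cubic
O(n^2) is asymptotically smaller; O(n^3) grows faster


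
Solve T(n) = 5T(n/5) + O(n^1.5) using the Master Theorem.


a=5, b=5, c=1.5. log_5(5)=1 < c=1.5. Case 3: O(n^c) = O(n^1.500)
Complexity: O(n^1.500)


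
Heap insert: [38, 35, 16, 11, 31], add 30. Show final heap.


Append 30: [38, 35, 16, 11, 31, 30]
Bubble up: swap idx 5(30) with idx 2(16)
Result: [38, 35, 30, 11, 31, 16]


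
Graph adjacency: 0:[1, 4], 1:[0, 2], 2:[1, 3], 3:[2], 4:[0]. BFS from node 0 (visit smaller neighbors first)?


BFS queue: start with [0]
Visit order: [0, 1, 4, 2, 3]


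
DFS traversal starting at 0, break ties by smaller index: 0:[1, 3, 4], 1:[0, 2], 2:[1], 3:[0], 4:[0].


DFS stack-based: start with [0]
Visit order: [0, 1, 2, 3, 4]


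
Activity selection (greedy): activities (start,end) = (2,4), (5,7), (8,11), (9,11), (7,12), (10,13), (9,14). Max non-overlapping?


Greedy: pick earliest-ending, then skip overlaps.
Selected (3 activities): [(2, 4), (5, 7), (8, 11)]


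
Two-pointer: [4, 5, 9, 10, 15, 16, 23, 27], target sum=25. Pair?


Two pointers: lo=0, hi=7
Found pair: (9, 16) summing to 25


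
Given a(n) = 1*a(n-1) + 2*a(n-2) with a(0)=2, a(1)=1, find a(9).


Build bottom-up:
...a(7)=127, a(8)=257, a(9)=1*257+2*127=511


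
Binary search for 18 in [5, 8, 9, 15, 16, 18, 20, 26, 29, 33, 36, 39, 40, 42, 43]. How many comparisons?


Search for 18:
[0,14] mid=7 arr[7]=26
[0,6] mid=3 arr[3]=15
[4,6] mid=5 arr[5]=18
Total: 3 comparisons


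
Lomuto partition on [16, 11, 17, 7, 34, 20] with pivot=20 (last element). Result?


Elements <= 20 go left of pivot.
Result: [16, 11, 17, 7, 20, 34], pivot at index 4


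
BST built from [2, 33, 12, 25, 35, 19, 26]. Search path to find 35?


BST root = 2
Search for 35: compare at each node
Path: [2, 33, 35]


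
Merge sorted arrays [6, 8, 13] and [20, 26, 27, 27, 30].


Compare heads, take smaller each step.
Merged: [6, 8, 13, 20, 26, 27, 27, 30]


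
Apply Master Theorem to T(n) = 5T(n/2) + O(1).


a=5, b=2, c=0. log_2(5)=2.322 > c=0. Case 1: O(n^log_b(a)) = O(n^2.322)
Complexity: O(n^2.322)


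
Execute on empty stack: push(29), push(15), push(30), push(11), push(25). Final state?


push(29) -> [29]
push(15) -> [29, 15]
push(30) -> [29, 15, 30]
push(11) -> [29, 15, 30, 11]
push(25) -> [29, 15, 30, 11, 25]
Final stack (bottom to top): [29, 15, 30, 11, 25]


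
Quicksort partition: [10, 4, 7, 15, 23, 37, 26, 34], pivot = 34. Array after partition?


Elements <= 34 go left of pivot.
Result: [10, 4, 7, 15, 23, 26, 34, 37], pivot at index 6


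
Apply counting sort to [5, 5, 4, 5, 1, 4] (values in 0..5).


Count array: [0, 1, 0, 0, 2, 3]
Reconstruct: [1, 4, 4, 5, 5, 5]


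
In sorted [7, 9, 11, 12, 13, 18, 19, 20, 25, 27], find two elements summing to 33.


Two pointers: lo=0, hi=9
Found pair: (13, 20) summing to 33


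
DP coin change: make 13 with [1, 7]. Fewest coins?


dp[0]=0; dp[i]=1+min(dp[i-c] for c in coins)
...dp[8]=2, dp[9]=3, dp[10]=4, dp[11]=5, dp[12]=6, dp[13]=7
Minimum coins for 13 = 7


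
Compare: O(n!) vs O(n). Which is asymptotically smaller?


linear grows slower than factorial
O(n) is asymptotically smaller; O(n!) grows faster


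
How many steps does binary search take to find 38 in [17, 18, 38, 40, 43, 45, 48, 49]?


Search for 38:
[0,7] mid=3 arr[3]=40
[0,2] mid=1 arr[1]=18
[2,2] mid=2 arr[2]=38
Total: 3 comparisons


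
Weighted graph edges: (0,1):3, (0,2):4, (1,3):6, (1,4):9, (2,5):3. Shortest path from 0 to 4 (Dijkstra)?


Dijkstra from 0:
Distances: {0: 0, 1: 3, 2: 4, 3: 9, 4: 12, 5: 7}
Shortest distance to 4 = 12, path = [0, 1, 4]


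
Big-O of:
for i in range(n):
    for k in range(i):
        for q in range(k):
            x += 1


Per nesting level: O(n) * O(n) [triangular over i] * O(n) [triangular over k] = O(n^3)
Complexity: O(n^3)


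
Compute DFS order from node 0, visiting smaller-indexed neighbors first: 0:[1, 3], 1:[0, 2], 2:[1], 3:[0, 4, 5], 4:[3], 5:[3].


DFS stack-based: start with [0]
Visit order: [0, 1, 2, 3, 4, 5]


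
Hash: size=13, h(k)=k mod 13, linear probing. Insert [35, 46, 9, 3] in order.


Insertions: 35->slot 9; 46->slot 7; 9->slot 10; 3->slot 3
Table: [None, None, None, 3, None, None, None, 46, None, 35, 9, None, None]


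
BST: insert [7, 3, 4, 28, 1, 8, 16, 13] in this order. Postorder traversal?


Root = 7; build tree by BST insertion.
Postorder traversal: [1, 4, 3, 13, 16, 8, 28, 7]


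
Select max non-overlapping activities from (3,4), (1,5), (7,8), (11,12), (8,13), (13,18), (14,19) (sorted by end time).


Greedy: pick earliest-ending, then skip overlaps.
Selected (4 activities): [(3, 4), (7, 8), (11, 12), (13, 18)]


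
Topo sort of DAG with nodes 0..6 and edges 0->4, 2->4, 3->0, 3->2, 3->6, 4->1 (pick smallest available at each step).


Kahn's algorithm, process smallest node first
Order: [3, 0, 2, 4, 1, 5, 6]


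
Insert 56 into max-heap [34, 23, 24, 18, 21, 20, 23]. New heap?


Append 56: [34, 23, 24, 18, 21, 20, 23, 56]
Bubble up: swap idx 7(56) with idx 3(18); swap idx 3(56) with idx 1(23); swap idx 1(56) with idx 0(34)
Result: [56, 34, 24, 23, 21, 20, 23, 18]


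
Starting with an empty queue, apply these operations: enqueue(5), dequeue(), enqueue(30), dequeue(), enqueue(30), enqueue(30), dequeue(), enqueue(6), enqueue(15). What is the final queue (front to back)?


enqueue(5) -> [5]
dequeue() returns 5 -> []
enqueue(30) -> [30]
dequeue() returns 30 -> []
enqueue(30) -> [30]
enqueue(30) -> [30, 30]
dequeue() returns 30 -> [30]
enqueue(6) -> [30, 6]
enqueue(15) -> [30, 6, 15]
Final queue (front to back): [30, 6, 15]


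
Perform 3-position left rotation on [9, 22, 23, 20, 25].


Left rotate by 3: [20, 25, 9, 22, 23]


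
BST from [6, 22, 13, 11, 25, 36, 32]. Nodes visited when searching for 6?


BST root = 6
Search for 6: compare at each node
Path: [6]


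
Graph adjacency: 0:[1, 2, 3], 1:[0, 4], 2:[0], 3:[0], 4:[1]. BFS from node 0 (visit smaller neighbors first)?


BFS queue: start with [0]
Visit order: [0, 1, 2, 3, 4]


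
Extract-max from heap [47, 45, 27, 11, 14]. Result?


Max = 47
Replace root with last, heapify down
Resulting heap: [45, 14, 27, 11]


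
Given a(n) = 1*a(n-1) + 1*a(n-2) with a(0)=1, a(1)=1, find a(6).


Build bottom-up:
...a(4)=5, a(5)=8, a(6)=1*8+1*5=13


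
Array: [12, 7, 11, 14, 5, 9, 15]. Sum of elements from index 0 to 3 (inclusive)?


Prefix sums: [0, 12, 19, 30, 44, 49, 58, 73]
Sum[0..3] = prefix[4] - prefix[0] = 44 - 0 = 44


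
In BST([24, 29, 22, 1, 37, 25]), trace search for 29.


BST root = 24
Search for 29: compare at each node
Path: [24, 29]


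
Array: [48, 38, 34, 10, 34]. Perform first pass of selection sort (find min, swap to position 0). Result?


After one pass: [10, 38, 34, 48, 34]


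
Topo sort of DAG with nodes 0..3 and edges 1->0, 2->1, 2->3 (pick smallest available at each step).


Kahn's algorithm, process smallest node first
Order: [2, 1, 0, 3]


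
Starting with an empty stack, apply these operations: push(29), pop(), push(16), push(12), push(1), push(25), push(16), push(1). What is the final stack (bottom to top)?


push(29) -> [29]
pop() returns 29 -> []
push(16) -> [16]
push(12) -> [16, 12]
push(1) -> [16, 12, 1]
push(25) -> [16, 12, 1, 25]
push(16) -> [16, 12, 1, 25, 16]
push(1) -> [16, 12, 1, 25, 16, 1]
Final stack (bottom to top): [16, 12, 1, 25, 16, 1]


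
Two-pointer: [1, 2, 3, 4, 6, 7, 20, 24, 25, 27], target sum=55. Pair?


Two pointers: lo=0, hi=9
No pair sums to 55


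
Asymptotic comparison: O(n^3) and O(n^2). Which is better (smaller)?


quadratic grows slower than cubic
O(n^2) is asymptotically smaller; O(n^3) grows faster


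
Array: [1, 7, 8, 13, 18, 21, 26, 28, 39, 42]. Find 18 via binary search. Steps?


Search for 18:
[0,9] mid=4 arr[4]=18
Total: 1 comparisons


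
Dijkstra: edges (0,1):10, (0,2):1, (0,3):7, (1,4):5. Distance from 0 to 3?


Dijkstra from 0:
Distances: {0: 0, 1: 10, 2: 1, 3: 7, 4: 15}
Shortest distance to 3 = 7, path = [0, 3]


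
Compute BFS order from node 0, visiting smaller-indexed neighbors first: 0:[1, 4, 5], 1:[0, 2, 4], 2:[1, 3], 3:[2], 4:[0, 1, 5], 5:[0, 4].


BFS queue: start with [0]
Visit order: [0, 1, 4, 5, 2, 3]


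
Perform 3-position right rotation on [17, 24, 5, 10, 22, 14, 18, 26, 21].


Right rotate by 3: [18, 26, 21, 17, 24, 5, 10, 22, 14]


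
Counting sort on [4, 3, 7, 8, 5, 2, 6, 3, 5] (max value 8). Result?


Count array: [0, 0, 1, 2, 1, 2, 1, 1, 1]
Reconstruct: [2, 3, 3, 4, 5, 5, 6, 7, 8]


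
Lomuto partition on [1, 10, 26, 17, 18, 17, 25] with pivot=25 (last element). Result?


Elements <= 25 go left of pivot.
Result: [1, 10, 17, 18, 17, 25, 26], pivot at index 5


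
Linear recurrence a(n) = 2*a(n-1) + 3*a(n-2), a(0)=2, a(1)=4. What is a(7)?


Build bottom-up:
...a(5)=364, a(6)=1094, a(7)=2*1094+3*364=3280


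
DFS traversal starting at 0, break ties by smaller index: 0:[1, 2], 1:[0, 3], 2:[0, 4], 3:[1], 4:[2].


DFS stack-based: start with [0]
Visit order: [0, 1, 3, 2, 4]


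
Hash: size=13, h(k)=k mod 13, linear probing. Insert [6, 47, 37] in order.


Insertions: 6->slot 6; 47->slot 8; 37->slot 11
Table: [None, None, None, None, None, None, 6, None, 47, None, None, 37, None]


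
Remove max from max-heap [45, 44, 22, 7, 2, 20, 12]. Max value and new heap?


Max = 45
Replace root with last, heapify down
Resulting heap: [44, 12, 22, 7, 2, 20]


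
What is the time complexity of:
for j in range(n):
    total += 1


Per nesting level: O(n) = O(n)
Complexity: O(n)


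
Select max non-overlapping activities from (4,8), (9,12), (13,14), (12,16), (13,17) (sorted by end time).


Greedy: pick earliest-ending, then skip overlaps.
Selected (3 activities): [(4, 8), (9, 12), (13, 14)]


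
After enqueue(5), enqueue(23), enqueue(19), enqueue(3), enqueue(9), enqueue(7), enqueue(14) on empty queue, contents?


enqueue(5) -> [5]
enqueue(23) -> [5, 23]
enqueue(19) -> [5, 23, 19]
enqueue(3) -> [5, 23, 19, 3]
enqueue(9) -> [5, 23, 19, 3, 9]
enqueue(7) -> [5, 23, 19, 3, 9, 7]
enqueue(14) -> [5, 23, 19, 3, 9, 7, 14]
Final queue (front to back): [5, 23, 19, 3, 9, 7, 14]


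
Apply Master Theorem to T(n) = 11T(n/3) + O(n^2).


a=11, b=3, c=2. log_3(11)=2.183 > c=2. Case 1: O(n^log_b(a)) = O(n^2.183)
Complexity: O(n^2.183)


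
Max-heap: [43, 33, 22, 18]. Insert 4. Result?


Append 4: [43, 33, 22, 18, 4]
Bubble up: no swaps needed
Result: [43, 33, 22, 18, 4]


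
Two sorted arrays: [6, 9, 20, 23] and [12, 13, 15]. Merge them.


Compare heads, take smaller each step.
Merged: [6, 9, 12, 13, 15, 20, 23]


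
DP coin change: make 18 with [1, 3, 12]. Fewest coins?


dp[0]=0; dp[i]=1+min(dp[i-c] for c in coins)
...dp[13]=2, dp[14]=3, dp[15]=2, dp[16]=3, dp[17]=4, dp[18]=3
Minimum coins for 18 = 3


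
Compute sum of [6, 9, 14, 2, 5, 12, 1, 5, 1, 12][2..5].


Prefix sums: [0, 6, 15, 29, 31, 36, 48, 49, 54, 55, 67]
Sum[2..5] = prefix[6] - prefix[2] = 48 - 15 = 33


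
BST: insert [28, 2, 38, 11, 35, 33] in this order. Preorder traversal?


Root = 28; build tree by BST insertion.
Preorder traversal: [28, 2, 11, 38, 35, 33]


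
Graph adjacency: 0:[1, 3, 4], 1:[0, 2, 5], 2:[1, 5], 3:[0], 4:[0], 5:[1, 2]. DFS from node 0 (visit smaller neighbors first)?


DFS stack-based: start with [0]
Visit order: [0, 1, 2, 5, 3, 4]


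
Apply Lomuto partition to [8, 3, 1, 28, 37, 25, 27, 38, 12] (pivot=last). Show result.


Elements <= 12 go left of pivot.
Result: [8, 3, 1, 12, 37, 25, 27, 38, 28], pivot at index 3


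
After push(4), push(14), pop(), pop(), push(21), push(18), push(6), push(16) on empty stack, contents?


push(4) -> [4]
push(14) -> [4, 14]
pop() returns 14 -> [4]
pop() returns 4 -> []
push(21) -> [21]
push(18) -> [21, 18]
push(6) -> [21, 18, 6]
push(16) -> [21, 18, 6, 16]
Final stack (bottom to top): [21, 18, 6, 16]


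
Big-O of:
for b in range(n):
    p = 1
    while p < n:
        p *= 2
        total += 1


Per nesting level: O(n) * O(log n) = O(n log n)
Complexity: O(n log n)


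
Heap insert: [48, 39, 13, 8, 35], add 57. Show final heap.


Append 57: [48, 39, 13, 8, 35, 57]
Bubble up: swap idx 5(57) with idx 2(13); swap idx 2(57) with idx 0(48)
Result: [57, 39, 48, 8, 35, 13]


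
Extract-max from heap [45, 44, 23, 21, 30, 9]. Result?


Max = 45
Replace root with last, heapify down
Resulting heap: [44, 30, 23, 21, 9]


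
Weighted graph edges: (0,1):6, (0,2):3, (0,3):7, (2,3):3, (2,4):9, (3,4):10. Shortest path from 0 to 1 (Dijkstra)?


Dijkstra from 0:
Distances: {0: 0, 1: 6, 2: 3, 3: 6, 4: 12}
Shortest distance to 1 = 6, path = [0, 1]


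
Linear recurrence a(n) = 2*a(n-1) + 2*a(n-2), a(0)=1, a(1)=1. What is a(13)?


Build bottom-up:
...a(11)=31648, a(12)=86464, a(13)=2*86464+2*31648=236224


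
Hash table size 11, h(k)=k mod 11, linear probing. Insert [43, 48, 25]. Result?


Insertions: 43->slot 10; 48->slot 4; 25->slot 3
Table: [None, None, None, 25, 48, None, None, None, None, None, 43]


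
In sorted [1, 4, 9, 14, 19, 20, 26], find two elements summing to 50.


Two pointers: lo=0, hi=6
No pair sums to 50


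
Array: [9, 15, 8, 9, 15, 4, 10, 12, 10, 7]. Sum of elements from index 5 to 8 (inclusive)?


Prefix sums: [0, 9, 24, 32, 41, 56, 60, 70, 82, 92, 99]
Sum[5..8] = prefix[9] - prefix[5] = 92 - 56 = 36


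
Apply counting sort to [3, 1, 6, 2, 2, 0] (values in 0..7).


Count array: [1, 1, 2, 1, 0, 0, 1, 0]
Reconstruct: [0, 1, 2, 2, 3, 6]


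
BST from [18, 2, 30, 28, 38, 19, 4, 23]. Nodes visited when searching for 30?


BST root = 18
Search for 30: compare at each node
Path: [18, 30]


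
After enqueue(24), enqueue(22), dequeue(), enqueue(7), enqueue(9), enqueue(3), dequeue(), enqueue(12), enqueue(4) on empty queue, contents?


enqueue(24) -> [24]
enqueue(22) -> [24, 22]
dequeue() returns 24 -> [22]
enqueue(7) -> [22, 7]
enqueue(9) -> [22, 7, 9]
enqueue(3) -> [22, 7, 9, 3]
dequeue() returns 22 -> [7, 9, 3]
enqueue(12) -> [7, 9, 3, 12]
enqueue(4) -> [7, 9, 3, 12, 4]
Final queue (front to back): [7, 9, 3, 12, 4]


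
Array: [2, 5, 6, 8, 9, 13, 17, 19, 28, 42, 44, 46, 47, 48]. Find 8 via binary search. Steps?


Search for 8:
[0,13] mid=6 arr[6]=17
[0,5] mid=2 arr[2]=6
[3,5] mid=4 arr[4]=9
[3,3] mid=3 arr[3]=8
Total: 4 comparisons


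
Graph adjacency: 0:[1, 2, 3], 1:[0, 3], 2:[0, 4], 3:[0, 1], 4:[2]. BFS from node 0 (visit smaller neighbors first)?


BFS queue: start with [0]
Visit order: [0, 1, 2, 3, 4]


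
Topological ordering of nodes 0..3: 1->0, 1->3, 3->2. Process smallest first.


Kahn's algorithm, process smallest node first
Order: [1, 0, 3, 2]


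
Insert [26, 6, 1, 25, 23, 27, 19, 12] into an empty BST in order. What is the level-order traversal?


Root = 26; build tree by BST insertion.
Level-Order traversal: [26, 6, 27, 1, 25, 23, 19, 12]


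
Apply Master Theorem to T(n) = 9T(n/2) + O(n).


a=9, b=2, c=1. log_2(9)=3.170 > c=1. Case 1: O(n^log_b(a)) = O(n^3.170)
Complexity: O(n^3.170)


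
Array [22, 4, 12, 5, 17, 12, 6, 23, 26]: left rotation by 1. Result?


Left rotate by 1: [4, 12, 5, 17, 12, 6, 23, 26, 22]


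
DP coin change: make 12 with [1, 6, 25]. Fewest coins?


dp[0]=0; dp[i]=1+min(dp[i-c] for c in coins)
...dp[7]=2, dp[8]=3, dp[9]=4, dp[10]=5, dp[11]=6, dp[12]=2
Minimum coins for 12 = 2


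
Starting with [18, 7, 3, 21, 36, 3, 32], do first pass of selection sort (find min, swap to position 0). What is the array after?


After one pass: [3, 7, 18, 21, 36, 3, 32]


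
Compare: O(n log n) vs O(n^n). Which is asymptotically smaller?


linearithmic grows slower than n^n
O(n log n) is asymptotically smaller; O(n^n) grows faster


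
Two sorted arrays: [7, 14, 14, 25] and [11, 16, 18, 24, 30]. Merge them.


Compare heads, take smaller each step.
Merged: [7, 11, 14, 14, 16, 18, 24, 25, 30]


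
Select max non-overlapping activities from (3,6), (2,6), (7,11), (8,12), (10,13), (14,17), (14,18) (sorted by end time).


Greedy: pick earliest-ending, then skip overlaps.
Selected (3 activities): [(3, 6), (7, 11), (14, 17)]


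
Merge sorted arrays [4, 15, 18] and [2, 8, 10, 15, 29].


Compare heads, take smaller each step.
Merged: [2, 4, 8, 10, 15, 15, 18, 29]


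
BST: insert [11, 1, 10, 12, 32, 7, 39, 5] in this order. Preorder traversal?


Root = 11; build tree by BST insertion.
Preorder traversal: [11, 1, 10, 7, 5, 12, 32, 39]


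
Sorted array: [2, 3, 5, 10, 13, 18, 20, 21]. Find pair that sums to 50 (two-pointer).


Two pointers: lo=0, hi=7
No pair sums to 50


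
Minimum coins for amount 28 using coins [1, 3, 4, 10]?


dp[0]=0; dp[i]=1+min(dp[i-c] for c in coins)
...dp[23]=3, dp[24]=3, dp[25]=4, dp[26]=4, dp[27]=4, dp[28]=4
Minimum coins for 28 = 4


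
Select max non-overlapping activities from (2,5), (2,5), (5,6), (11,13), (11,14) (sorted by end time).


Greedy: pick earliest-ending, then skip overlaps.
Selected (3 activities): [(2, 5), (5, 6), (11, 13)]


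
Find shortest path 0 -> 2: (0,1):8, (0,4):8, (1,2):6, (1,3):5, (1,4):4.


Dijkstra from 0:
Distances: {0: 0, 1: 8, 2: 14, 3: 13, 4: 8}
Shortest distance to 2 = 14, path = [0, 1, 2]


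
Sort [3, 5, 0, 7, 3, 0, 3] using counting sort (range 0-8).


Count array: [2, 0, 0, 3, 0, 1, 0, 1, 0]
Reconstruct: [0, 0, 3, 3, 3, 5, 7]


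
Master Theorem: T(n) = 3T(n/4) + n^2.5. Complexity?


a=3, b=4, c=2.5. log_4(3)=0.792 < c=2.5. Case 3: O(n^c) = O(n^2.500)
Complexity: O(n^2.500)


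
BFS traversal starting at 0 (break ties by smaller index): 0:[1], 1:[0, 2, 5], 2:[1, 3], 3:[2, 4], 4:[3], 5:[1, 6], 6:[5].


BFS queue: start with [0]
Visit order: [0, 1, 2, 5, 3, 6, 4]


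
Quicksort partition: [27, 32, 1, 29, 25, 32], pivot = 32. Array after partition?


Elements <= 32 go left of pivot.
Result: [27, 32, 1, 29, 25, 32], pivot at index 5


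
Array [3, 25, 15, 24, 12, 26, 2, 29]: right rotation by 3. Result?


Right rotate by 3: [26, 2, 29, 3, 25, 15, 24, 12]


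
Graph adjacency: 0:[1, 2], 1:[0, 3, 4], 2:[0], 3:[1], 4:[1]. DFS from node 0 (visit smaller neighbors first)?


DFS stack-based: start with [0]
Visit order: [0, 1, 3, 4, 2]


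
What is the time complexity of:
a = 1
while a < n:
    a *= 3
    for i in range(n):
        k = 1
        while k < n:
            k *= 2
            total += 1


Per nesting level: O(log n) * O(n) * O(log n) = O(n (log n)^2)
Complexity: O(n (log n)^2)


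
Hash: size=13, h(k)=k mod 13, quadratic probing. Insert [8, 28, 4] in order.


Insertions: 8->slot 8; 28->slot 2; 4->slot 4
Table: [None, None, 28, None, 4, None, None, None, 8, None, None, None, None]


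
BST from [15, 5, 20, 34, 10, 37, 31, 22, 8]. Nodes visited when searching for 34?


BST root = 15
Search for 34: compare at each node
Path: [15, 20, 34]


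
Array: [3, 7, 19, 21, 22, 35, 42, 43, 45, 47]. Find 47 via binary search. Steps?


Search for 47:
[0,9] mid=4 arr[4]=22
[5,9] mid=7 arr[7]=43
[8,9] mid=8 arr[8]=45
[9,9] mid=9 arr[9]=47
Total: 4 comparisons


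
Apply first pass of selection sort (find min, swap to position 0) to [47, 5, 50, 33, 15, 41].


After one pass: [5, 47, 50, 33, 15, 41]


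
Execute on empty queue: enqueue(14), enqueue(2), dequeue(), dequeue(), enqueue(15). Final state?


enqueue(14) -> [14]
enqueue(2) -> [14, 2]
dequeue() returns 14 -> [2]
dequeue() returns 2 -> []
enqueue(15) -> [15]
Final queue (front to back): [15]


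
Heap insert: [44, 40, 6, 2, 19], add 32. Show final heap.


Append 32: [44, 40, 6, 2, 19, 32]
Bubble up: swap idx 5(32) with idx 2(6)
Result: [44, 40, 32, 2, 19, 6]


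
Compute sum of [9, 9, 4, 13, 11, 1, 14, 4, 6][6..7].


Prefix sums: [0, 9, 18, 22, 35, 46, 47, 61, 65, 71]
Sum[6..7] = prefix[8] - prefix[6] = 65 - 47 = 18


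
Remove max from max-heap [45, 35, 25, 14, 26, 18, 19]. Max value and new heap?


Max = 45
Replace root with last, heapify down
Resulting heap: [35, 26, 25, 14, 19, 18]


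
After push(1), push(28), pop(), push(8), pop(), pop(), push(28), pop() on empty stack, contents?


push(1) -> [1]
push(28) -> [1, 28]
pop() returns 28 -> [1]
push(8) -> [1, 8]
pop() returns 8 -> [1]
pop() returns 1 -> []
push(28) -> [28]
pop() returns 28 -> []
Final stack (bottom to top): []


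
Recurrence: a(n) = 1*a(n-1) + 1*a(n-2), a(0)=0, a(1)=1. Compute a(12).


Build bottom-up:
...a(10)=55, a(11)=89, a(12)=1*89+1*55=144


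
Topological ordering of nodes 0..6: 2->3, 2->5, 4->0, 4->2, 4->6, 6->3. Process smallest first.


Kahn's algorithm, process smallest node first
Order: [1, 4, 0, 2, 5, 6, 3]


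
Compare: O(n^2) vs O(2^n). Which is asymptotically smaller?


quadratic grows slower than exponential
O(n^2) is asymptotically smaller; O(2^n) grows faster


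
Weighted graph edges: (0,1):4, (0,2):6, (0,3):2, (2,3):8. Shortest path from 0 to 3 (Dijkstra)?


Dijkstra from 0:
Distances: {0: 0, 1: 4, 2: 6, 3: 2}
Shortest distance to 3 = 2, path = [0, 3]


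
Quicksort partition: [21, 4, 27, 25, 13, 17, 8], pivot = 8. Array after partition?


Elements <= 8 go left of pivot.
Result: [4, 8, 27, 25, 13, 17, 21], pivot at index 1


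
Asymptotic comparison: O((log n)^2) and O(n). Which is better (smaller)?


polylogarithmic grows slower than linear
O((log n)^2) is asymptotically smaller; O(n) grows faster


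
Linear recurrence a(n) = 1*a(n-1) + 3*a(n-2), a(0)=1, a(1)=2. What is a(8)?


Build bottom-up:
...a(6)=137, a(7)=314, a(8)=1*314+3*137=725


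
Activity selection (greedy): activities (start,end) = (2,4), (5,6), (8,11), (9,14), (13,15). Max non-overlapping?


Greedy: pick earliest-ending, then skip overlaps.
Selected (4 activities): [(2, 4), (5, 6), (8, 11), (13, 15)]


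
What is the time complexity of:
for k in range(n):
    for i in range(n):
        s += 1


Per nesting level: O(n) * O(n) = O(n^2)
Complexity: O(n^2)


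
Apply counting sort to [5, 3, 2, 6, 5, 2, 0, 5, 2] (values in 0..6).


Count array: [1, 0, 3, 1, 0, 3, 1]
Reconstruct: [0, 2, 2, 2, 3, 5, 5, 5, 6]


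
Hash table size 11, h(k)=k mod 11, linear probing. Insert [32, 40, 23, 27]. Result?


Insertions: 32->slot 10; 40->slot 7; 23->slot 1; 27->slot 5
Table: [None, 23, None, None, None, 27, None, 40, None, None, 32]


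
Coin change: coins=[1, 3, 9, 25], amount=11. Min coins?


dp[0]=0; dp[i]=1+min(dp[i-c] for c in coins)
...dp[6]=2, dp[7]=3, dp[8]=4, dp[9]=1, dp[10]=2, dp[11]=3
Minimum coins for 11 = 3


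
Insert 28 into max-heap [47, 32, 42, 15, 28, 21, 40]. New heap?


Append 28: [47, 32, 42, 15, 28, 21, 40, 28]
Bubble up: swap idx 7(28) with idx 3(15)
Result: [47, 32, 42, 28, 28, 21, 40, 15]


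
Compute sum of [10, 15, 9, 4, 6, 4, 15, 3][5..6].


Prefix sums: [0, 10, 25, 34, 38, 44, 48, 63, 66]
Sum[5..6] = prefix[7] - prefix[5] = 63 - 44 = 19


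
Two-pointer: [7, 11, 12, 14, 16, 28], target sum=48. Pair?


Two pointers: lo=0, hi=5
No pair sums to 48


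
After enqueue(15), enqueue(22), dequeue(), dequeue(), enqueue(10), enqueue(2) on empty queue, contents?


enqueue(15) -> [15]
enqueue(22) -> [15, 22]
dequeue() returns 15 -> [22]
dequeue() returns 22 -> []
enqueue(10) -> [10]
enqueue(2) -> [10, 2]
Final queue (front to back): [10, 2]


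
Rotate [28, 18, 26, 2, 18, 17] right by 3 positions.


Right rotate by 3: [2, 18, 17, 28, 18, 26]


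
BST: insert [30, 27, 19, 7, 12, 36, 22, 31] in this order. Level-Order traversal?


Root = 30; build tree by BST insertion.
Level-Order traversal: [30, 27, 36, 19, 31, 7, 22, 12]


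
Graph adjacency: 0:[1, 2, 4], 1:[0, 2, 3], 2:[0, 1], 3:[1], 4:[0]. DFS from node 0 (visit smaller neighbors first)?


DFS stack-based: start with [0]
Visit order: [0, 1, 2, 3, 4]


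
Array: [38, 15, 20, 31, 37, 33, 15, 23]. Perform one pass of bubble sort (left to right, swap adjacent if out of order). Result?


After one pass: [15, 20, 31, 37, 33, 15, 23, 38]


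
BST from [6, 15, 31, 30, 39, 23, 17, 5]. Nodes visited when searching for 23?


BST root = 6
Search for 23: compare at each node
Path: [6, 15, 31, 30, 23]


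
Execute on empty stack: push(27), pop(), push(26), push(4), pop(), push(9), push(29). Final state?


push(27) -> [27]
pop() returns 27 -> []
push(26) -> [26]
push(4) -> [26, 4]
pop() returns 4 -> [26]
push(9) -> [26, 9]
push(29) -> [26, 9, 29]
Final stack (bottom to top): [26, 9, 29]


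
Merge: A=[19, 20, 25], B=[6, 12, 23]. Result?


Compare heads, take smaller each step.
Merged: [6, 12, 19, 20, 23, 25]


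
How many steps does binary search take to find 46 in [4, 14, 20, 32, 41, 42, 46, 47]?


Search for 46:
[0,7] mid=3 arr[3]=32
[4,7] mid=5 arr[5]=42
[6,7] mid=6 arr[6]=46
Total: 3 comparisons


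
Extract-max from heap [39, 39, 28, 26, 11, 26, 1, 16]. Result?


Max = 39
Replace root with last, heapify down
Resulting heap: [39, 26, 28, 16, 11, 26, 1]


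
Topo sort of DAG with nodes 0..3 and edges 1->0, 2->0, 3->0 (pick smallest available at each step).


Kahn's algorithm, process smallest node first
Order: [1, 2, 3, 0]


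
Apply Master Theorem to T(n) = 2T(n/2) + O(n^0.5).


a=2, b=2, c=0.5. log_2(2)=1 > c=0.5. Case 1: O(n^log_b(a)) = O(n)
Complexity: O(n)


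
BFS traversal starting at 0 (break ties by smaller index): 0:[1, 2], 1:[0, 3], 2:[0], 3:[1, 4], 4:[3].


BFS queue: start with [0]
Visit order: [0, 1, 2, 3, 4]


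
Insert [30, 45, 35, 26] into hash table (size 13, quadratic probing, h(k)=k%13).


Insertions: 30->slot 4; 45->slot 6; 35->slot 9; 26->slot 0
Table: [26, None, None, None, 30, None, 45, None, None, 35, None, None, None]


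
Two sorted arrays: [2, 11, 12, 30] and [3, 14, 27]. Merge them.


Compare heads, take smaller each step.
Merged: [2, 3, 11, 12, 14, 27, 30]


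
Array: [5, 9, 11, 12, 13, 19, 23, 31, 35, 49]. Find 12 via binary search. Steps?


Search for 12:
[0,9] mid=4 arr[4]=13
[0,3] mid=1 arr[1]=9
[2,3] mid=2 arr[2]=11
[3,3] mid=3 arr[3]=12
Total: 4 comparisons


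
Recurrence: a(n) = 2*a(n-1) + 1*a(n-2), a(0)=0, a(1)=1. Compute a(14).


Build bottom-up:
...a(12)=13860, a(13)=33461, a(14)=2*33461+1*13860=80782


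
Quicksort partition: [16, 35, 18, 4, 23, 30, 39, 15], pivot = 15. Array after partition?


Elements <= 15 go left of pivot.
Result: [4, 15, 18, 16, 23, 30, 39, 35], pivot at index 1


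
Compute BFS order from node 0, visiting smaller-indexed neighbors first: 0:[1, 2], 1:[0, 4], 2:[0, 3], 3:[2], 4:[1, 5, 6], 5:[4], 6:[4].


BFS queue: start with [0]
Visit order: [0, 1, 2, 4, 3, 5, 6]


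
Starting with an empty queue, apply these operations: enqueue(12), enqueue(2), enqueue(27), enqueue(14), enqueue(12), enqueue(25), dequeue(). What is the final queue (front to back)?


enqueue(12) -> [12]
enqueue(2) -> [12, 2]
enqueue(27) -> [12, 2, 27]
enqueue(14) -> [12, 2, 27, 14]
enqueue(12) -> [12, 2, 27, 14, 12]
enqueue(25) -> [12, 2, 27, 14, 12, 25]
dequeue() returns 12 -> [2, 27, 14, 12, 25]
Final queue (front to back): [2, 27, 14, 12, 25]


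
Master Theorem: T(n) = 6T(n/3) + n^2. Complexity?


a=6, b=3, c=2. log_3(6)=1.631 < c=2. Case 3: O(n^c) = O(n^2)
Complexity: O(n^2)


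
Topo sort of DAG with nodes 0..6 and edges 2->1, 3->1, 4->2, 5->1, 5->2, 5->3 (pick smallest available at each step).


Kahn's algorithm, process smallest node first
Order: [0, 4, 5, 2, 3, 1, 6]


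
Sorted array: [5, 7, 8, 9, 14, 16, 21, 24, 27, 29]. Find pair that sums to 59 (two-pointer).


Two pointers: lo=0, hi=9
No pair sums to 59


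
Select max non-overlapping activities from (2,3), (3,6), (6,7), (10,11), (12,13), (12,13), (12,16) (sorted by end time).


Greedy: pick earliest-ending, then skip overlaps.
Selected (5 activities): [(2, 3), (3, 6), (6, 7), (10, 11), (12, 13)]


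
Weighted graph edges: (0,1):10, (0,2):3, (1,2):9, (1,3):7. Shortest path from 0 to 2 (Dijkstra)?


Dijkstra from 0:
Distances: {0: 0, 1: 10, 2: 3, 3: 17}
Shortest distance to 2 = 3, path = [0, 2]


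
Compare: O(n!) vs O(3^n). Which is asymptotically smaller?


exponential (base 3) grows slower than factorial
O(3^n) is asymptotically smaller; O(n!) grows faster


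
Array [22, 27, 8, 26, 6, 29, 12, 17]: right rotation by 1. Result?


Right rotate by 1: [17, 22, 27, 8, 26, 6, 29, 12]


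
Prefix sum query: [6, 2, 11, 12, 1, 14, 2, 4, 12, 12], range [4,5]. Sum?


Prefix sums: [0, 6, 8, 19, 31, 32, 46, 48, 52, 64, 76]
Sum[4..5] = prefix[6] - prefix[4] = 46 - 31 = 15


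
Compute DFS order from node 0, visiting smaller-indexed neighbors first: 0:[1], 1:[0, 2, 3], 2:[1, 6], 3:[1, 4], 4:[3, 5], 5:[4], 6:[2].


DFS stack-based: start with [0]
Visit order: [0, 1, 2, 6, 3, 4, 5]


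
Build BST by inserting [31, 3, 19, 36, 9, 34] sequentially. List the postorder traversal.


Root = 31; build tree by BST insertion.
Postorder traversal: [9, 19, 3, 34, 36, 31]


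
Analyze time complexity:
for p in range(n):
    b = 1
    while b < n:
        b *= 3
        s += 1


Per nesting level: O(n) * O(log n) = O(n log n)
Complexity: O(n log n)


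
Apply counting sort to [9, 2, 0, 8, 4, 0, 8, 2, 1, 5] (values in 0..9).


Count array: [2, 1, 2, 0, 1, 1, 0, 0, 2, 1]
Reconstruct: [0, 0, 1, 2, 2, 4, 5, 8, 8, 9]


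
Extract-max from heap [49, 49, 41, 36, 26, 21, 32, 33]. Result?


Max = 49
Replace root with last, heapify down
Resulting heap: [49, 36, 41, 33, 26, 21, 32]


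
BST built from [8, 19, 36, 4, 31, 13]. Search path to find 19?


BST root = 8
Search for 19: compare at each node
Path: [8, 19]


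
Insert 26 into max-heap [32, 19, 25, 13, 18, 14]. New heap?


Append 26: [32, 19, 25, 13, 18, 14, 26]
Bubble up: swap idx 6(26) with idx 2(25)
Result: [32, 19, 26, 13, 18, 14, 25]


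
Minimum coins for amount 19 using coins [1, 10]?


dp[0]=0; dp[i]=1+min(dp[i-c] for c in coins)
...dp[14]=5, dp[15]=6, dp[16]=7, dp[17]=8, dp[18]=9, dp[19]=10
Minimum coins for 19 = 10


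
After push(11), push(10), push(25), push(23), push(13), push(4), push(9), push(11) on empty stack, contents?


push(11) -> [11]
push(10) -> [11, 10]
push(25) -> [11, 10, 25]
push(23) -> [11, 10, 25, 23]
push(13) -> [11, 10, 25, 23, 13]
push(4) -> [11, 10, 25, 23, 13, 4]
push(9) -> [11, 10, 25, 23, 13, 4, 9]
push(11) -> [11, 10, 25, 23, 13, 4, 9, 11]
Final stack (bottom to top): [11, 10, 25, 23, 13, 4, 9, 11]


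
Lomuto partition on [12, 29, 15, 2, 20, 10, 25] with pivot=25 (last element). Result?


Elements <= 25 go left of pivot.
Result: [12, 15, 2, 20, 10, 25, 29], pivot at index 5


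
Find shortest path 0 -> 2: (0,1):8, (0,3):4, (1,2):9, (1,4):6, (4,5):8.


Dijkstra from 0:
Distances: {0: 0, 1: 8, 2: 17, 3: 4, 4: 14, 5: 22}
Shortest distance to 2 = 17, path = [0, 1, 2]


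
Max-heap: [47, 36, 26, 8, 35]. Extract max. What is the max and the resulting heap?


Max = 47
Replace root with last, heapify down
Resulting heap: [36, 35, 26, 8]


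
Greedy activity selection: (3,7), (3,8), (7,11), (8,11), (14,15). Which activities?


Greedy: pick earliest-ending, then skip overlaps.
Selected (3 activities): [(3, 7), (7, 11), (14, 15)]


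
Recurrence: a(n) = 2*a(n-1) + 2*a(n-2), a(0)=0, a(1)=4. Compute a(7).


Build bottom-up:
...a(5)=176, a(6)=480, a(7)=2*480+2*176=1312


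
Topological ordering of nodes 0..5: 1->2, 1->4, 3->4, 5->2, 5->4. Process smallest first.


Kahn's algorithm, process smallest node first
Order: [0, 1, 3, 5, 2, 4]


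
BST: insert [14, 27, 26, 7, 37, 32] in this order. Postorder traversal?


Root = 14; build tree by BST insertion.
Postorder traversal: [7, 26, 32, 37, 27, 14]


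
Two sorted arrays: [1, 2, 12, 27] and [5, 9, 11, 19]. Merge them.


Compare heads, take smaller each step.
Merged: [1, 2, 5, 9, 11, 12, 19, 27]


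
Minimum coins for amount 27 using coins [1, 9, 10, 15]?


dp[0]=0; dp[i]=1+min(dp[i-c] for c in coins)
...dp[22]=4, dp[23]=5, dp[24]=2, dp[25]=2, dp[26]=3, dp[27]=3
Minimum coins for 27 = 3


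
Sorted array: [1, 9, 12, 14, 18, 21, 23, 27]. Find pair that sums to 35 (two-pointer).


Two pointers: lo=0, hi=7
Found pair: (12, 23) summing to 35


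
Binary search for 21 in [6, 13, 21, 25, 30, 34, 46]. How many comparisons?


Search for 21:
[0,6] mid=3 arr[3]=25
[0,2] mid=1 arr[1]=13
[2,2] mid=2 arr[2]=21
Total: 3 comparisons


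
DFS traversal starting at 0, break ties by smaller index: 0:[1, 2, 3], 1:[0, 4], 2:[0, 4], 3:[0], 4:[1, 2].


DFS stack-based: start with [0]
Visit order: [0, 1, 4, 2, 3]


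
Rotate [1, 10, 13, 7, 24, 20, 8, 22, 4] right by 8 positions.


Right rotate by 8: [10, 13, 7, 24, 20, 8, 22, 4, 1]


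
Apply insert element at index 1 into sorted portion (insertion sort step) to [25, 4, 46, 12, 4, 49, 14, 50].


After one pass: [4, 25, 46, 12, 4, 49, 14, 50]


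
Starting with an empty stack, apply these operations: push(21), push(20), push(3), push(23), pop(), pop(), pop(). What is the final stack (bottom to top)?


push(21) -> [21]
push(20) -> [21, 20]
push(3) -> [21, 20, 3]
push(23) -> [21, 20, 3, 23]
pop() returns 23 -> [21, 20, 3]
pop() returns 3 -> [21, 20]
pop() returns 20 -> [21]
Final stack (bottom to top): [21]


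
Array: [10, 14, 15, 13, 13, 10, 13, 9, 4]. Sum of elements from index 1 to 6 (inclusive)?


Prefix sums: [0, 10, 24, 39, 52, 65, 75, 88, 97, 101]
Sum[1..6] = prefix[7] - prefix[1] = 88 - 10 = 78


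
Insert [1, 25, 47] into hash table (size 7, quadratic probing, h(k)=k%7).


Insertions: 1->slot 1; 25->slot 4; 47->slot 5
Table: [None, 1, None, None, 25, 47, None]


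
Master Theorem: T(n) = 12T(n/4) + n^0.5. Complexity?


a=12, b=4, c=0.5. log_4(12)=1.792 > c=0.5. Case 1: O(n^log_b(a)) = O(n^1.792)
Complexity: O(n^1.792)


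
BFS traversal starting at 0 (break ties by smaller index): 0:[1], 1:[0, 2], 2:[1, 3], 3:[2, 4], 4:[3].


BFS queue: start with [0]
Visit order: [0, 1, 2, 3, 4]


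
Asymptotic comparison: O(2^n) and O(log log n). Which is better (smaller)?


double-logarithmic grows slower than exponential
O(log log n) is asymptotically smaller; O(2^n) grows faster


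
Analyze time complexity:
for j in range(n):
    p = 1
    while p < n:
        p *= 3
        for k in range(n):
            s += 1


Per nesting level: O(n) * O(log n) * O(n) = O(n^2 log n)
Complexity: O(n^2 log n)


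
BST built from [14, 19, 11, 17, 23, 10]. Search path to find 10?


BST root = 14
Search for 10: compare at each node
Path: [14, 11, 10]


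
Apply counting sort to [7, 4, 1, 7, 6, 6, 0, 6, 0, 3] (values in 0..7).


Count array: [2, 1, 0, 1, 1, 0, 3, 2]
Reconstruct: [0, 0, 1, 3, 4, 6, 6, 6, 7, 7]


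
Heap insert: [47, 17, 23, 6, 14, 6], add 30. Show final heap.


Append 30: [47, 17, 23, 6, 14, 6, 30]
Bubble up: swap idx 6(30) with idx 2(23)
Result: [47, 17, 30, 6, 14, 6, 23]


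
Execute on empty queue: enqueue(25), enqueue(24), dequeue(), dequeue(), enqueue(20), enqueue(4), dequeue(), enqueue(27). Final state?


enqueue(25) -> [25]
enqueue(24) -> [25, 24]
dequeue() returns 25 -> [24]
dequeue() returns 24 -> []
enqueue(20) -> [20]
enqueue(4) -> [20, 4]
dequeue() returns 20 -> [4]
enqueue(27) -> [4, 27]
Final queue (front to back): [4, 27]


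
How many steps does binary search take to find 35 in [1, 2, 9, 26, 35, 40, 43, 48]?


Search for 35:
[0,7] mid=3 arr[3]=26
[4,7] mid=5 arr[5]=40
[4,4] mid=4 arr[4]=35
Total: 3 comparisons


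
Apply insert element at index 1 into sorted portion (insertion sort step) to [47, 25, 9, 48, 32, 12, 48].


After one pass: [25, 47, 9, 48, 32, 12, 48]


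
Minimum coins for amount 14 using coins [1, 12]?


dp[0]=0; dp[i]=1+min(dp[i-c] for c in coins)
...dp[9]=9, dp[10]=10, dp[11]=11, dp[12]=1, dp[13]=2, dp[14]=3
Minimum coins for 14 = 3


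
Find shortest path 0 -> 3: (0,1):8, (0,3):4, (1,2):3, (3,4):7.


Dijkstra from 0:
Distances: {0: 0, 1: 8, 2: 11, 3: 4, 4: 11}
Shortest distance to 3 = 4, path = [0, 3]


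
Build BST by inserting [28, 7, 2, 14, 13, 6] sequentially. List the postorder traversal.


Root = 28; build tree by BST insertion.
Postorder traversal: [6, 2, 13, 14, 7, 28]


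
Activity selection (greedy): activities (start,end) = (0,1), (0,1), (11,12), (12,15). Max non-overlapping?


Greedy: pick earliest-ending, then skip overlaps.
Selected (3 activities): [(0, 1), (11, 12), (12, 15)]


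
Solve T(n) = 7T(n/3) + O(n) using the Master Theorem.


a=7, b=3, c=1. log_3(7)=1.771 > c=1. Case 1: O(n^log_b(a)) = O(n^1.771)
Complexity: O(n^1.771)


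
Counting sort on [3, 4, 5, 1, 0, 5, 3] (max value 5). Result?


Count array: [1, 1, 0, 2, 1, 2]
Reconstruct: [0, 1, 3, 3, 4, 5, 5]


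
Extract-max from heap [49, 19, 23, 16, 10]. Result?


Max = 49
Replace root with last, heapify down
Resulting heap: [23, 19, 10, 16]


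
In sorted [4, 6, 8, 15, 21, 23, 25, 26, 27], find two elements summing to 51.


Two pointers: lo=0, hi=8
Found pair: (25, 26) summing to 51


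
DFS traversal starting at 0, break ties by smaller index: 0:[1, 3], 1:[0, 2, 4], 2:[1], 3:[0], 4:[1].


DFS stack-based: start with [0]
Visit order: [0, 1, 2, 4, 3]


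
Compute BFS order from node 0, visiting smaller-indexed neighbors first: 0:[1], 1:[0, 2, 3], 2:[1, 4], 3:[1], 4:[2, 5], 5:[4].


BFS queue: start with [0]
Visit order: [0, 1, 2, 3, 4, 5]


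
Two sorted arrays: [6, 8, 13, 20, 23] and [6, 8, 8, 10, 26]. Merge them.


Compare heads, take smaller each step.
Merged: [6, 6, 8, 8, 8, 10, 13, 20, 23, 26]


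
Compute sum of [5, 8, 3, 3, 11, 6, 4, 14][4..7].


Prefix sums: [0, 5, 13, 16, 19, 30, 36, 40, 54]
Sum[4..7] = prefix[8] - prefix[4] = 54 - 19 = 35


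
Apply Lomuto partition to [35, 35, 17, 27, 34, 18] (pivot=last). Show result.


Elements <= 18 go left of pivot.
Result: [17, 18, 35, 27, 34, 35], pivot at index 1


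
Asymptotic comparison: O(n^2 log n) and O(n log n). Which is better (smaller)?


linearithmic grows slower than n^2 log n
O(n log n) is asymptotically smaller; O(n^2 log n) grows faster


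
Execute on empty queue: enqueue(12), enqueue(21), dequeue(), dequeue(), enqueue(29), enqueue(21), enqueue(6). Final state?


enqueue(12) -> [12]
enqueue(21) -> [12, 21]
dequeue() returns 12 -> [21]
dequeue() returns 21 -> []
enqueue(29) -> [29]
enqueue(21) -> [29, 21]
enqueue(6) -> [29, 21, 6]
Final queue (front to back): [29, 21, 6]
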